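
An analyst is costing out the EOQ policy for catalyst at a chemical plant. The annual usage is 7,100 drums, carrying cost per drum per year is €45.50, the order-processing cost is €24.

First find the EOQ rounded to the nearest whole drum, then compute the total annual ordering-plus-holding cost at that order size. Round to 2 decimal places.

Q* = √(2·D·S / H) = √(2·7,100·24 / 45.5) = √7,490.1 ≈ 86.55 → Q = 87 drums
Annual ordering cost = (D/Q)·S = (7,100/87) × 24 = €1,958.62
Annual holding cost  = (Q/2)·H = (87/2) × 45.5 = €1,979.25
Total = €1,958.62 + €1,979.25 = €3,937.87

€3,937.87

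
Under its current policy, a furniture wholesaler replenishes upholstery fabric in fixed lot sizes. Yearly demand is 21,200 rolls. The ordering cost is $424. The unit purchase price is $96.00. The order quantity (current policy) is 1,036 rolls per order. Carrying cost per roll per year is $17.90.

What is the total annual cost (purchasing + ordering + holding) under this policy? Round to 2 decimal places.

Orders/yr = 21,200/1,036 = 20.463; ordering cost = 20.463 × $424 = $8,676.45
Average inventory = 1,036/2 = 518; holding cost = 518 × $17.9 = $9,272.20
Purchase cost = D·C = 21,200 × 96 = $2,035,200.00
Total = $8,676.45 + $9,272.20 + $2,035,200.00 = $2,053,148.65

$2,053,148.65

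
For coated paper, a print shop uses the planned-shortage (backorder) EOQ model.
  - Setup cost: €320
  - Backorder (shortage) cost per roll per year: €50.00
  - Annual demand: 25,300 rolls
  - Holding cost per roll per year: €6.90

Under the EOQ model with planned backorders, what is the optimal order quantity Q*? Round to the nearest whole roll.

1,634 rolls

Basic EOQ = √(2·25,300·320/6.9) = 1,531.883
Backorder adjustment √((H+b)/b) = √((6.9+50)/50) = 1.0668
Q* = 1,531.883 × 1.0668 ≈ 1,634.17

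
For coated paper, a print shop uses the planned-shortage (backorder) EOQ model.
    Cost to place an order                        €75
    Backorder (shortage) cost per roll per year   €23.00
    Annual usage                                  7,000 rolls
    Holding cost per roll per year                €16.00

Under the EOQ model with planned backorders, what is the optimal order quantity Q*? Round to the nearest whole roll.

334 rolls

Basic EOQ = √(2·7,000·75/16) = 256.174
Backorder adjustment √((H+b)/b) = √((16+23)/23) = 1.3022
Q* = 256.174 × 1.3022 ≈ 333.58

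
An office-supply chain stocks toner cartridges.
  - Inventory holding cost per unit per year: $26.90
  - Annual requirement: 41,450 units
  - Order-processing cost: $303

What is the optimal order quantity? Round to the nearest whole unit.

966 units

Optimal lot size Q* = (2 × 41,450 × $303 / $26.9)^½ ≈ 966.32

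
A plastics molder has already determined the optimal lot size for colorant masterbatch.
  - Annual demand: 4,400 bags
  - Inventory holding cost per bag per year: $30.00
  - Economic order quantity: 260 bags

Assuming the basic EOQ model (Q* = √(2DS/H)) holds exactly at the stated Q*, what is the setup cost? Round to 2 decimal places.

EOQ relation: Q² = 2DS/H, so rearrange for the unknown.
S = Q²H / (2D) = 260² × 30 / (2 × 4,400) = 230.4545

$230.45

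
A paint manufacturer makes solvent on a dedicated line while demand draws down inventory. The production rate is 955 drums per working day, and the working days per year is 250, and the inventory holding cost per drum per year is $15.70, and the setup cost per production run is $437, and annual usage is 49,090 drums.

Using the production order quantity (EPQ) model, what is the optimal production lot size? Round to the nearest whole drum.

d = 49,090/250 = 196.3600 drums/day;  effective holding cost H(1 − d/p) = 15.7·(1 − 196.3600/955) = 12.47188
Q* = √(2DS / H_eff) = √(2·49,090·437 / 12.47188) ≈ 1,854.75

1,855 drums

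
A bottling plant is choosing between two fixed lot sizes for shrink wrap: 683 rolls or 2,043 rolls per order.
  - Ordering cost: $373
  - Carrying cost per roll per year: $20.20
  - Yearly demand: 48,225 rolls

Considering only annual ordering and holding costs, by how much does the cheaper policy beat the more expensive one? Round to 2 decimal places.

Annual cost at Q: ordering D·S/Q plus holding Q·H/2.
TC(683) = (48,225/683)×373 + (683/2)×20.2 = $33,234.94
TC(2,043) = (48,225/2,043)×373 + (2,043/2)×20.2 = $29,438.96
|ΔTC| = |$33,234.94 − $29,438.96| = $3,795.98

$3,795.98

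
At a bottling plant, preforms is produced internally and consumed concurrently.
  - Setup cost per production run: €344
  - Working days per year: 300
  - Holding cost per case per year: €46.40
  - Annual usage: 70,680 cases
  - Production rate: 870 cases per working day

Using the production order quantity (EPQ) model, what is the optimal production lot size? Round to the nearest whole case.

1,199 cases

Daily demand d = 70,680/300 = 235.600; p = 870; 1 − d/p = 0.72920
EPQ = √(2DS / (H(1 − d/p)))
    = √(2 × 70,680 × 344 / (46.4 × 0.72920)) ≈ 1,198.84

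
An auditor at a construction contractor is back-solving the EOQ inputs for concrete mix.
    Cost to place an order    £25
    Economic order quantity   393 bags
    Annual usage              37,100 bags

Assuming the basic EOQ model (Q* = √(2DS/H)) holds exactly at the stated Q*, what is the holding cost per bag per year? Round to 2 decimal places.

EOQ relation: Q² = 2DS/H, so rearrange for the unknown.
H = 2DS / Q² = 2 × 37,100 × 25 / 393² = 12.0104

£12.01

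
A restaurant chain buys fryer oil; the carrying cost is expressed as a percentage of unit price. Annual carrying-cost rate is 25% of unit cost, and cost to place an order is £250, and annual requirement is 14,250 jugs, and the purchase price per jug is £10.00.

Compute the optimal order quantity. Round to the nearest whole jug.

Carrying cost H = £10 × 25% = £2.5000/jug/yr
EOQ = √(2DS/H) = √(2 × 14,250 × 250 / 2.5)
    = √(2,850,000.00) ≈ 1,688.19

1,688 jugs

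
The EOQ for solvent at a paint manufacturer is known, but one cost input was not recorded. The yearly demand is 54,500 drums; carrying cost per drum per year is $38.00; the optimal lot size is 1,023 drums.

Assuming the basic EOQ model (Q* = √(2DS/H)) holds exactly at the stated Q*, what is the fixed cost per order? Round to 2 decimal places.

EOQ relation: Q² = 2DS/H, so rearrange for the unknown.
S = Q²H / (2D) = 1,023² × 38 / (2 × 54,500) = 364.8450

$364.84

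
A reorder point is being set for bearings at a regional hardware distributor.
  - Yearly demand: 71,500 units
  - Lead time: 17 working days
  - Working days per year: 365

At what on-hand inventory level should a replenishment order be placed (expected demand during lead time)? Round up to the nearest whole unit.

Daily demand d = 71,500 / 365 = 195.890 units/day
Demand during lead time = 195.890 × 17 = 3,330.14
Reorder point = 3,330.14 → round up

3,331 units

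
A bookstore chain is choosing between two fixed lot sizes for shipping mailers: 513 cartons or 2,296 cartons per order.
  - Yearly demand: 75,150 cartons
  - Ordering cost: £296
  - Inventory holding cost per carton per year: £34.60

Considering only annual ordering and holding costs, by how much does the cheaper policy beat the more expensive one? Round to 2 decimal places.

£2,827.18

Annual cost at Q: ordering D·S/Q plus holding Q·H/2.
TC(513) = (75,150/513)×296 + (513/2)×34.6 = £52,236.30
TC(2,296) = (75,150/2,296)×296 + (2,296/2)×34.6 = £49,409.13
|ΔTC| = |£52,236.30 − £49,409.13| = £2,827.18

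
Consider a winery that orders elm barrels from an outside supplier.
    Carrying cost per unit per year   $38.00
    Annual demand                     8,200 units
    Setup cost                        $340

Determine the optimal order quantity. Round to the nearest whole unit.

383 units

EOQ = √(2DS/H) = √(2 × 8,200 × 340 / 38)
    = √(146,736.84) ≈ 383.06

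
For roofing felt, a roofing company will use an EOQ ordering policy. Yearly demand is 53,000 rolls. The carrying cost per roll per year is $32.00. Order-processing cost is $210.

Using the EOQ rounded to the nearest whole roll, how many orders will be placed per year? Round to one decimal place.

2DS/H = 2·53,000·210/32 = 695,625.00
EOQ = √695,625.00 ≈ 834.04 → Q = 834
N = D/Q = 53,000/834 ≈ 63.549 orders/yr

63.5 orders per year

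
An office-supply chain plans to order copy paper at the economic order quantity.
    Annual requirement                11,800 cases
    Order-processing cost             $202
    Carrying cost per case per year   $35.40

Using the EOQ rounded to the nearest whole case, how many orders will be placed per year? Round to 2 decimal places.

32.15 orders per year

Optimal lot size Q* = (2 × 11,800 × $202 / $35.4)^½ ≈ 366.97 → Q = 367
Orders per year = D/Q = 11,800 / 367 = 32.153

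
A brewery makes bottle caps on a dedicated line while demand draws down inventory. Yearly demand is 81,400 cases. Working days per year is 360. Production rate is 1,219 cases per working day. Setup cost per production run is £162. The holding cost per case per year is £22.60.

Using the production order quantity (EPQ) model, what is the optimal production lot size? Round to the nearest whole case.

1,197 cases

Daily demand d = 81,400/360 = 226.111; p = 1219; 1 − d/p = 0.81451
EPQ = √(2DS / (H(1 − d/p)))
    = √(2 × 81,400 × 162 / (22.6 × 0.81451)) ≈ 1,196.97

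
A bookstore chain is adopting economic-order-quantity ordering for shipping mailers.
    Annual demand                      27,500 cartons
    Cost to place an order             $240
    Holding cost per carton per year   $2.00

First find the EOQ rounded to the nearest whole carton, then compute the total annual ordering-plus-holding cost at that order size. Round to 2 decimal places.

$5,138.09

Optimal lot size Q* = (2 × 27,500 × $240 / $2)^½ ≈ 2,569.05 → Q = 2,569 cartons
Annual ordering cost = (D/Q)·S = (27,500/2,569) × 240 = $2,569.09
Annual holding cost  = (Q/2)·H = (2,569/2) × 2 = $2,569.00
Total = $2,569.09 + $2,569.00 = $5,138.09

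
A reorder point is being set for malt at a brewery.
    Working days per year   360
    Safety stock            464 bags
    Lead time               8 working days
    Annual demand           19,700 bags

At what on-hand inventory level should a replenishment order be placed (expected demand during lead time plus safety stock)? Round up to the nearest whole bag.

902 bags

Daily demand d = 19,700 / 360 = 54.722 bags/day
Demand during lead time = 54.722 × 8 = 437.78
Reorder point = 437.78 + 464 = 901.78 → round up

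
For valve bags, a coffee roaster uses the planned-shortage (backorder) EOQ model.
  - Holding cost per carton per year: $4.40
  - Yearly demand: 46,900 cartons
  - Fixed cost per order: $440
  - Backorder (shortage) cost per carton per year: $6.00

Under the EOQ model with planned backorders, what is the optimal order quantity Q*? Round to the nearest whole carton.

4,032 cartons

Q* = √(2DS/H) · √((H + b)/b)
   = √(2 × 46,900 × 440 / 4.4) · √((4.4 + 6) / 6)
   = 3,062.679 × 1.3166 ≈ 4,032.20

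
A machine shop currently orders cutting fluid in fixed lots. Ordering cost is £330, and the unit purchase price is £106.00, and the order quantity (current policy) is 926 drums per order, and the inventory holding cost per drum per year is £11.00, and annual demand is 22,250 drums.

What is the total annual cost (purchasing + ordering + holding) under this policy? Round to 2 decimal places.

£2,371,522.27

Ordering: D/Q × S = 22,250/926 × £330 = £7,929.27
Holding:  Q/2 × H = 926/2 × £11 = £5,093.00
Purchase cost = D·C = 22,250 × 106 = £2,358,500.00
Total = £7,929.27 + £5,093.00 + £2,358,500.00 = £2,371,522.27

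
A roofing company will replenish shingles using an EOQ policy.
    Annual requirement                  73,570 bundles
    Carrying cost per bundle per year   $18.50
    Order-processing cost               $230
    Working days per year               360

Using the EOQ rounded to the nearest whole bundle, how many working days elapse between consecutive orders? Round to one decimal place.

6.6 days

Q* = √(2·D·S / H) = √(2·73,570·230 / 18.5) = √1,829,308.1 ≈ 1,352.52 → Q = 1,353 bundles
T = Q/D × 360 days = 1,353/73,570 × 360 = 6.621 days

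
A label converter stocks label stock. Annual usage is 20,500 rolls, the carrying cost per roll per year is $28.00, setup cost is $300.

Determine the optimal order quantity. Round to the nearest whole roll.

663 rolls

EOQ = √(2DS/H) = √(2 × 20,500 × 300 / 28)
    = √(439,285.71) ≈ 662.79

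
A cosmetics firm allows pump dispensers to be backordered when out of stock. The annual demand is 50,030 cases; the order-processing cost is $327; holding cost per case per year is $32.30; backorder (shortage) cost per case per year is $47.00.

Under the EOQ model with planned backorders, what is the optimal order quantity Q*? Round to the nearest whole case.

Q* = √(2DS/H) · √((H + b)/b)
   = √(2 × 50,030 × 327 / 32.3) · √((32.3 + 47) / 47)
   = 1,006.475 × 1.2989 ≈ 1,307.35

1,307 cases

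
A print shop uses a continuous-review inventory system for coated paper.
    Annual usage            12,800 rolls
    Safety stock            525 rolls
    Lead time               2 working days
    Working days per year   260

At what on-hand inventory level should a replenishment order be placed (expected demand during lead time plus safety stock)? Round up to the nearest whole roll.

624 rolls

Daily demand d = 12,800 / 260 = 49.231 rolls/day
Demand during lead time = 49.231 × 2 = 98.46
Reorder point = 98.46 + 525 = 623.46 → round up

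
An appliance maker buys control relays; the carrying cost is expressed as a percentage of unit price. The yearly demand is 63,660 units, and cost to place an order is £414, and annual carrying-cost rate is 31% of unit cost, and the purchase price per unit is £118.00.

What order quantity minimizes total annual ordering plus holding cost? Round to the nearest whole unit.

Carrying cost H = £118 × 31% = £36.5800/unit/yr
2DS/H = 2·63,660·414/36.58 = 1,440,964.46
EOQ = √1,440,964.46 ≈ 1,200.40

1,200 units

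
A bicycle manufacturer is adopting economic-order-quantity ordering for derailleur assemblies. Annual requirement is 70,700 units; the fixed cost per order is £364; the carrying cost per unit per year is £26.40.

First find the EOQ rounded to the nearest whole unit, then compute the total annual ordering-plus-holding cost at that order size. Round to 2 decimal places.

£36,861.87

EOQ = √(2DS/H) = √(2 × 70,700 × 364 / 26.4)
    = √(1,949,606.06) ≈ 1,396.28 → Q = 1,396 units
Orders/yr = 70,700/1,396 = 50.645; ordering cost = 50.645 × £364 = £18,434.67
Average inventory = 1,396/2 = 698; holding cost = 698 × £26.4 = £18,427.20
Total = £18,434.67 + £18,427.20 = £36,861.87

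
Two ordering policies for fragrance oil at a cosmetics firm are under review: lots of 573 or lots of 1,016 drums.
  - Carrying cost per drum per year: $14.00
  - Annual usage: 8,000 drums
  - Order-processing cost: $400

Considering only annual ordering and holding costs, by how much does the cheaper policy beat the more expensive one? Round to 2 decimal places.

For each Q, cost = (D/Q)·S + (Q/2)·H.
TC(573) = (8,000/573)×400 + (573/2)×14 = $9,595.64
TC(1,016) = (8,000/1,016)×400 + (1,016/2)×14 = $10,261.61
Lots of 573 are cheaper by $665.96.

$665.96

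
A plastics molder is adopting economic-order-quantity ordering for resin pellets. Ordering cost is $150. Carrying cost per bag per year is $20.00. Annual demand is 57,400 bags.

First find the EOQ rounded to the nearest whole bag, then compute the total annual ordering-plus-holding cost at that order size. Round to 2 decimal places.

$18,558.02

2DS/H = 2·57,400·150/20 = 861,000.00
EOQ = √861,000.00 ≈ 927.90 → Q = 928 bags
Ordering: D/Q × S = 57,400/928 × $150 = $9,278.02
Holding:  Q/2 × H = 928/2 × $20 = $9,280.00
Total = $9,278.02 + $9,280.00 = $18,558.02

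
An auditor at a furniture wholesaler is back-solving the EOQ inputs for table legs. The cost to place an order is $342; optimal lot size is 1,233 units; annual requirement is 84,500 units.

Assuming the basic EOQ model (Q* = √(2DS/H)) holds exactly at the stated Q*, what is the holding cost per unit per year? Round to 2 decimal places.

$38.02

From Q* = √(2DS/H) ⇒ Q*² = 2DS/H.
H = 2DS / Q² = 2 × 84,500 × 342 / 1,233² = 38.0178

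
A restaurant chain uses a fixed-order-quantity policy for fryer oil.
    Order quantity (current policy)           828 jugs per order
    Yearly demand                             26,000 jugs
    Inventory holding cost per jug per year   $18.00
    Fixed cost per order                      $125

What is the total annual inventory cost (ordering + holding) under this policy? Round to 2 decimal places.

Ordering: D/Q × S = 26,000/828 × $125 = $3,925.12
Holding:  Q/2 × H = 828/2 × $18 = $7,452.00
Total = $3,925.12 + $7,452.00 = $11,377.12

$11,377.12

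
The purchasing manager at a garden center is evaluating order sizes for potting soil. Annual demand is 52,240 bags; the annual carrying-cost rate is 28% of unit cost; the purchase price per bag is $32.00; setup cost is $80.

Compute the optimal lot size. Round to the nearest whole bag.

H = i·C = 0.28 × $32 = $8.9600 per bag-year
Q* = √(2·D·S / H) = √(2·52,240·80 / 8.96) = √932,857.1 ≈ 965.85

966 bags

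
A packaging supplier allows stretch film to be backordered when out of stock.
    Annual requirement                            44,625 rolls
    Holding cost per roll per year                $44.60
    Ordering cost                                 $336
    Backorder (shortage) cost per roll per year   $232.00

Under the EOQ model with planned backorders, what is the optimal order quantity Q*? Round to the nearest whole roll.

895 rolls

Basic EOQ = √(2·44,625·336/44.6) = 819.986
Backorder adjustment √((H+b)/b) = √((44.6+232)/232) = 1.0919
Q* = 819.986 × 1.0919 ≈ 895.34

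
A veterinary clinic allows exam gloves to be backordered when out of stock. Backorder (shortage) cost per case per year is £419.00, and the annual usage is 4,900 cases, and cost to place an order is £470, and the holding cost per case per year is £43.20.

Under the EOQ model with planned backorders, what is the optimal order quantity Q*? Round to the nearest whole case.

Q* = √(2DS/H) · √((H + b)/b)
   = √(2 × 4,900 × 470 / 43.2) · √((43.2 + 419) / 419)
   = 326.528 × 1.0503 ≈ 342.95

343 cases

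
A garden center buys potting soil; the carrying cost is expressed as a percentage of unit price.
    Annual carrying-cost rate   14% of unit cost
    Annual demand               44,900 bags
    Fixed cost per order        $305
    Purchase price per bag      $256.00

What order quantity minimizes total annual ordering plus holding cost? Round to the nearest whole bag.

Holding cost per bag per year: H = 14% × $256 = $35.8400
Optimal lot size Q* = (2 × 44,900 × $305 / $35.84)^½ ≈ 874.19

874 bags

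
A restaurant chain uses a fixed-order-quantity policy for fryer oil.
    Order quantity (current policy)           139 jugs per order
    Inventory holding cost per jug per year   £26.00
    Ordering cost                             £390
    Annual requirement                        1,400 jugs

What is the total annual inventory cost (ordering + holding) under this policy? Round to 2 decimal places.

£5,735.06

Annual ordering cost = (D/Q)·S = (1,400/139) × 390 = £3,928.06
Annual holding cost  = (Q/2)·H = (139/2) × 26 = £1,807.00
Total = £3,928.06 + £1,807.00 = £5,735.06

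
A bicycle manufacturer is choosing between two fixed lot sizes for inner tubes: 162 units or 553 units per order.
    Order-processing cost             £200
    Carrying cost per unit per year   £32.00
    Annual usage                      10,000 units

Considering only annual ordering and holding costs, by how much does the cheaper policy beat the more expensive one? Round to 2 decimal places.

£2,473.04

For each Q, cost = (D/Q)·S + (Q/2)·H.
TC(162) = (10,000/162)×200 + (162/2)×32 = £14,937.68
TC(553) = (10,000/553)×200 + (553/2)×32 = £12,464.64
Lots of 553 are cheaper by £2,473.04.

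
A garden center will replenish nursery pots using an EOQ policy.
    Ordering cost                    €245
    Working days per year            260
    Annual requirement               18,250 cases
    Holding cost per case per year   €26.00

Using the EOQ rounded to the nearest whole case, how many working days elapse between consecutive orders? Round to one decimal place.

8.3 days

Optimal lot size Q* = (2 × 18,250 × €245 / €26)^½ ≈ 586.47 → Q = 586 cases
Days between orders = 260 / (D/Q) = 260 / 31.143 ≈ 8.348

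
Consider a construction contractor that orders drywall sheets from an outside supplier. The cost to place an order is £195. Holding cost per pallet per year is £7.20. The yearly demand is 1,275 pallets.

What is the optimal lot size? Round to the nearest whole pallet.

263 pallets

Optimal lot size Q* = (2 × 1,275 × £195 / £7.2)^½ ≈ 262.80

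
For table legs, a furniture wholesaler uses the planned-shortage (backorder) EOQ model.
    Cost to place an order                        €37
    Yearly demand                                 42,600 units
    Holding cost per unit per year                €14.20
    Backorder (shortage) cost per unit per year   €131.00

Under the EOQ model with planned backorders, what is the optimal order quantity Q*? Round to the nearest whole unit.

496 units

Q* = √(2DS/H) · √((H + b)/b)
   = √(2 × 42,600 × 37 / 14.2) · √((14.2 + 131) / 131)
   = 471.169 × 1.0528 ≈ 496.05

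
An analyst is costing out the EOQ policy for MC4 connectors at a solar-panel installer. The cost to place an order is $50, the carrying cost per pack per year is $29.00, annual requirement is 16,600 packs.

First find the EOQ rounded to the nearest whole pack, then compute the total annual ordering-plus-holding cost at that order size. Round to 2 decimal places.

$6,938.30

2DS/H = 2·16,600·50/29 = 57,241.38
EOQ = √57,241.38 ≈ 239.25 → Q = 239 packs
Orders/yr = 16,600/239 = 69.456; ordering cost = 69.456 × $50 = $3,472.80
Average inventory = 239/2 = 119.5; holding cost = 119.5 × $29 = $3,465.50
Total = $3,472.80 + $3,465.50 = $6,938.30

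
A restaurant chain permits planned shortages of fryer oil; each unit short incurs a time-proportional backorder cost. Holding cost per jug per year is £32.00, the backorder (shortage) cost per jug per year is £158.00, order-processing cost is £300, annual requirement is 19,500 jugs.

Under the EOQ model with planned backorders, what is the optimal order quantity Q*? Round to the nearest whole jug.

Q* = √(2DS/H) · √((H + b)/b)
   = √(2 × 19,500 × 300 / 32) · √((32 + 158) / 158)
   = 604.669 × 1.0966 ≈ 663.08

663 jugs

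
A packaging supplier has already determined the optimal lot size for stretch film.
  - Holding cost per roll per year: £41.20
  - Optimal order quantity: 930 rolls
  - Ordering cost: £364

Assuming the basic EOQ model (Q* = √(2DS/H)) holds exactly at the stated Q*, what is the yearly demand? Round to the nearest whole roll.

From Q* = √(2DS/H) ⇒ Q*² = 2DS/H.
D = Q²H / (2S) = 930² × 41.2 / (2 × 364) = 48,947.64

48,948 rolls per year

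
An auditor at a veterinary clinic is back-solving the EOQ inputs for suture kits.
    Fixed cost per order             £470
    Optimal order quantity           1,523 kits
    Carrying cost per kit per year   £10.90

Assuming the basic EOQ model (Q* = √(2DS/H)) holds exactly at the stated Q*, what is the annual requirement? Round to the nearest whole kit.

26,897 kits per year

Since Q* = (2DS/H)^½, squaring gives Q*²·H = 2DS.
D = Q²H / (2S) = 1,523² × 10.9 / (2 × 470) = 26,896.67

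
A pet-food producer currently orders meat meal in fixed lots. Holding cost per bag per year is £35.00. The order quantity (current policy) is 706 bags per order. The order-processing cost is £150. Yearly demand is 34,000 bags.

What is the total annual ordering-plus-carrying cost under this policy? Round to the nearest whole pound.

Orders/yr = 34,000/706 = 48.159; ordering cost = 48.159 × £150 = £7,223.80
Average inventory = 706/2 = 353; holding cost = 353 × £35 = £12,355.00
Total = £7,223.80 + £12,355.00 = £19,578.80

£19,579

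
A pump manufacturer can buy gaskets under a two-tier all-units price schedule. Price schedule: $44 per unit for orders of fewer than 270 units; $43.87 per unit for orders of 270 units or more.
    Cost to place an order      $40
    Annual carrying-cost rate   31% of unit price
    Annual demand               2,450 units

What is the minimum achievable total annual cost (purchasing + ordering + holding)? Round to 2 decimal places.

$109,435.07

H₁ = 31%×$44 = $13.6400;  H₂ = 31%×$43.87 = $13.5997
EOQ₁ = √(2×2,450×40/13.6400) = 119.87  (< 270, feasible at tier 1)
EOQ₂ = √(2×2,450×40/13.5997) = 120.05  (< 270 → use Q = 270 at tier-2 price)
TC(tier 1 (EOQ₁), Q≈119.9) = $109,435.07
TC(tier 2, Q≈270.0) = $109,680.42
Minimum at tier 1 (EOQ₁): $109,435.07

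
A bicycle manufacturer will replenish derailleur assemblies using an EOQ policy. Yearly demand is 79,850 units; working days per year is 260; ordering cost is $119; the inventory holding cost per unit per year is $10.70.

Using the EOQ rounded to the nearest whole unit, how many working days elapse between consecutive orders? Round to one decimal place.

4.3 days

Q* = √(2·D·S / H) = √(2·79,850·119 / 10.7) = √1,776,102.8 ≈ 1,332.71 → Q = 1,333 units
T = Q/D × 260 days = 1,333/79,850 × 260 = 4.340 days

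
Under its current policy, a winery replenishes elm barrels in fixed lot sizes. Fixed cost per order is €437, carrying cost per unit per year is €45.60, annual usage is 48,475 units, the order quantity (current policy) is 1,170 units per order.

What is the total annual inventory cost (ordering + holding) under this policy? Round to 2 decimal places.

Ordering: D/Q × S = 48,475/1,170 × €437 = €18,105.62
Holding:  Q/2 × H = 1,170/2 × €45.6 = €26,676.00
Total = €18,105.62 + €26,676.00 = €44,781.62

€44,781.62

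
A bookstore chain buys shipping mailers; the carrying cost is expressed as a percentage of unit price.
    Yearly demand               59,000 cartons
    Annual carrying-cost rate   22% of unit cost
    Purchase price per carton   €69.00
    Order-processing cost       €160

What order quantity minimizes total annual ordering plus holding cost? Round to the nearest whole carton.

1,115 cartons

Holding cost per carton per year: H = 22% × €69 = €15.1800
Optimal lot size Q* = (2 × 59,000 × €160 / €15.18)^½ ≈ 1,115.23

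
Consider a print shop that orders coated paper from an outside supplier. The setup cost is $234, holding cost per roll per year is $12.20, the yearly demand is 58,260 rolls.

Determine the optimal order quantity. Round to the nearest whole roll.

1,495 rolls

2DS/H = 2·58,260·234/12.2 = 2,234,891.80
EOQ = √2,234,891.80 ≈ 1,494.96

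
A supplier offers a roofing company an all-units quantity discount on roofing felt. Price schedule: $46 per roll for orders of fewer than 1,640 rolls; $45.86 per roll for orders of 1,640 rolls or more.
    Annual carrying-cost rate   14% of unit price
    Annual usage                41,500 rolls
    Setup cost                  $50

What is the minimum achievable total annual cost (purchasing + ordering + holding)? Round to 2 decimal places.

$1,909,719.97

H₁ = 14%×$46 = $6.4400;  H₂ = 14%×$45.86 = $6.4204
EOQ₁ = √(2×41,500×50/6.4400) = 802.75  (< 1,640, feasible at tier 1)
EOQ₂ = √(2×41,500×50/6.4204) = 803.98  (< 1,640 → use Q = 1,640 at tier-2 price)
TC(tier 1 (EOQ₁), Q≈802.8) = $1,914,169.72
TC(tier 2, Q≈1,640.0) = $1,909,719.97
Minimum at tier 2: $1,909,719.97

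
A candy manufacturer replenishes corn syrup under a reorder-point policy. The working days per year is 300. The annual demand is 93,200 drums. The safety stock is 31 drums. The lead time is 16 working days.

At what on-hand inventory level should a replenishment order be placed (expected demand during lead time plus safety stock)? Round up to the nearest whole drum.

5,002 drums

Daily demand d = 93,200 / 300 = 310.667 drums/day
Demand during lead time = 310.667 × 16 = 4,970.67
Reorder point = 4,970.67 + 31 = 5,001.67 → round up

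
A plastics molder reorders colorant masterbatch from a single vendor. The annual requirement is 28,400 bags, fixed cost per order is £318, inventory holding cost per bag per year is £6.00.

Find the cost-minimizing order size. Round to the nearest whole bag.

1,735 bags

Optimal lot size Q* = (2 × 28,400 × £318 / £6)^½ ≈ 1,735.05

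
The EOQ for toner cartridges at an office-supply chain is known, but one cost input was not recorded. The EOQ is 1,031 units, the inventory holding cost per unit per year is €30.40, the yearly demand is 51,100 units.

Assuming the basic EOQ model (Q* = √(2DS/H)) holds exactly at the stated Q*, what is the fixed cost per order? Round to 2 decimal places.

€316.18

From Q* = √(2DS/H) ⇒ Q*² = 2DS/H.
S = Q²H / (2D) = 1,031² × 30.4 / (2 × 51,100) = 316.1841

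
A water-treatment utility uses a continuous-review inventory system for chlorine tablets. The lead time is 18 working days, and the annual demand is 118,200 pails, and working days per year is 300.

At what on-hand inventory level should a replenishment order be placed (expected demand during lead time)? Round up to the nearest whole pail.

Daily demand d = 118,200 / 300 = 394.000 pails/day
Demand during lead time = 394.000 × 18 = 7,092.00
Reorder point = 7,092.00 → round up

7,092 pails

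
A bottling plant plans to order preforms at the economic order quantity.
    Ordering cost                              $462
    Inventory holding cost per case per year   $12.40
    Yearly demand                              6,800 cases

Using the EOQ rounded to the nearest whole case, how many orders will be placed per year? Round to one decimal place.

9.6 orders per year

Q* = √(2·D·S / H) = √(2·6,800·462 / 12.4) = √506,709.7 ≈ 711.84 → Q = 712
Orders per year = D/Q = 6,800 / 712 = 9.551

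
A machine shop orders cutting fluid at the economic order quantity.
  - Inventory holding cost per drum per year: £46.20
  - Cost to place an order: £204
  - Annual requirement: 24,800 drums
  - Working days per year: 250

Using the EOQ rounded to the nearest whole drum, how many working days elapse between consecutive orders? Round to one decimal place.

4.7 days

Optimal lot size Q* = (2 × 24,800 × £204 / £46.2)^½ ≈ 467.99 → Q = 468 drums
T = Q/D × 250 days = 468/24,800 × 250 = 4.718 days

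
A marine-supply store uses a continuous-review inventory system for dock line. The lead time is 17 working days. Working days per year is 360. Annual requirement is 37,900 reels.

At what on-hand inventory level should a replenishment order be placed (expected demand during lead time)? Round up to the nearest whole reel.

1,790 reels

Daily demand d = 37,900 / 360 = 105.278 reels/day
Demand during lead time = 105.278 × 17 = 1,789.72
Reorder point = 1,789.72 → round up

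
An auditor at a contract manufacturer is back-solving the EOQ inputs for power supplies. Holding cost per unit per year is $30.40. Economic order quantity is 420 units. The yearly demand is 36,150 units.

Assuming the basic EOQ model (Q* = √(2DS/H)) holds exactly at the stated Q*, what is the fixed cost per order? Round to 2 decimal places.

From Q* = √(2DS/H) ⇒ Q*² = 2DS/H.
S = Q²H / (2D) = 420² × 30.4 / (2 × 36,150) = 74.1710

$74.17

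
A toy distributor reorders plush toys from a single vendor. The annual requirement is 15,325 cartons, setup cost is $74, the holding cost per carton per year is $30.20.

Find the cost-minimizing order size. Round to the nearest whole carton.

EOQ = √(2DS/H) = √(2 × 15,325 × 74 / 30.2)
    = √(75,102.65) ≈ 274.05

274 cartons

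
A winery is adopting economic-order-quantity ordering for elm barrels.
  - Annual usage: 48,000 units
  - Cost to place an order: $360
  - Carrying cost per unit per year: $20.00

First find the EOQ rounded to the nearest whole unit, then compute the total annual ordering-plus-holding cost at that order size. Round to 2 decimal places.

Q* = √(2·D·S / H) = √(2·48,000·360 / 20) = √1,728,000.0 ≈ 1,314.53 → Q = 1,315 units
Annual ordering cost = (D/Q)·S = (48,000/1,315) × 360 = $13,140.68
Annual holding cost  = (Q/2)·H = (1,315/2) × 20 = $13,150.00
Total = $13,140.68 + $13,150.00 = $26,290.68

$26,290.68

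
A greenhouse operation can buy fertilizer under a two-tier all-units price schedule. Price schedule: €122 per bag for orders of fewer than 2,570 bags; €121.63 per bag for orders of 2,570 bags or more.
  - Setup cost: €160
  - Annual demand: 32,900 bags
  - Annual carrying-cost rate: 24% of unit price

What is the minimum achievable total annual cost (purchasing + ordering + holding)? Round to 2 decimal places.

H₁ = 24%×€122 = €29.2800;  H₂ = 24%×€121.63 = €29.1912
EOQ₁ = √(2×32,900×160/29.2800) = 599.64  (< 2,570, feasible at tier 1)
EOQ₂ = √(2×32,900×160/29.1912) = 600.55  (< 2,570 → use Q = 2,570 at tier-2 price)
TC(tier 1 (EOQ₁), Q≈599.6) = €4,031,357.33
TC(tier 2, Q≈2,570.0) = €4,041,185.94
Minimum at tier 1 (EOQ₁): €4,031,357.33

€4,031,357.33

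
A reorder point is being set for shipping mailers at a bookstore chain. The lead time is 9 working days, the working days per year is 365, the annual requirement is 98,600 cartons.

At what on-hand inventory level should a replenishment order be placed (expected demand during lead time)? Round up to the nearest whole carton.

Daily demand d = 98,600 / 365 = 270.137 cartons/day
Demand during lead time = 270.137 × 9 = 2,431.23
Reorder point = 2,431.23 → round up

2,432 cartons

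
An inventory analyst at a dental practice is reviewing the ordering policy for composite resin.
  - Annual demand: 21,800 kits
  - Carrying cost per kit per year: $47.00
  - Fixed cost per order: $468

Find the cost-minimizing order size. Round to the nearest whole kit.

659 kits

EOQ = √(2DS/H) = √(2 × 21,800 × 468 / 47)
    = √(434,144.68) ≈ 658.90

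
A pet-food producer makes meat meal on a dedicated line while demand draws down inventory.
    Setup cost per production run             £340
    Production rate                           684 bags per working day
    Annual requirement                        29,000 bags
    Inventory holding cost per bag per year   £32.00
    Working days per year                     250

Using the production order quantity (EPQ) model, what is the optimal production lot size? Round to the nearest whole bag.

861 bags

d = 29,000/250 = 116.0000 bags/day;  effective holding cost H(1 − d/p) = 32·(1 − 116.0000/684) = 26.57310
Q* = √(2DS / H_eff) = √(2·29,000·340 / 26.57310) ≈ 861.45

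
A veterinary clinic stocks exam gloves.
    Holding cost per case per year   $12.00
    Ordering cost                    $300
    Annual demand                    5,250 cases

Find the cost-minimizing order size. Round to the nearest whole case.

EOQ = √(2DS/H) = √(2 × 5,250 × 300 / 12)
    = √(262,500.00) ≈ 512.35

512 cases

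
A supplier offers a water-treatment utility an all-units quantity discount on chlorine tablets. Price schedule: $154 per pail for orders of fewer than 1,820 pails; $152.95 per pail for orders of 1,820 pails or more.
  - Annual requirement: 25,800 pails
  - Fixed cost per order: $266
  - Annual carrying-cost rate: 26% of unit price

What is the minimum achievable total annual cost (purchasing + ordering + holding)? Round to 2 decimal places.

H₁ = 26%×$154 = $40.0400;  H₂ = 26%×$152.95 = $39.7670
EOQ₁ = √(2×25,800×266/40.0400) = 585.49  (< 1,820, feasible at tier 1)
EOQ₂ = √(2×25,800×266/39.7670) = 587.50  (< 1,820 → use Q = 1,820 at tier-2 price)
TC(tier 1 (EOQ₁), Q≈585.5) = $3,996,642.97
TC(tier 2, Q≈1,820.0) = $3,986,068.74
Minimum at tier 2: $3,986,068.74

$3,986,068.74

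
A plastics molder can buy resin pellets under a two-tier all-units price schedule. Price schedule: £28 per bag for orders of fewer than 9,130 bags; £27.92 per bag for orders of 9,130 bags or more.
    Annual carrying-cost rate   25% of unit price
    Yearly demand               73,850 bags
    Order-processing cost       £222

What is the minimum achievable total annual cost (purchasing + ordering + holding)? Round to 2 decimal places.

H₁ = 25%×£28 = £7.0000;  H₂ = 25%×£27.92 = £6.9800
EOQ₁ = √(2×73,850×222/7.0000) = 2,164.30  (< 9,130, feasible at tier 1)
EOQ₂ = √(2×73,850×222/6.9800) = 2,167.40  (< 9,130 → use Q = 9,130 at tier-2 price)
TC(tier 1 (EOQ₁), Q≈2,164.3) = £2,082,950.11
TC(tier 2, Q≈9,130.0) = £2,095,551.40
Minimum at tier 1 (EOQ₁): £2,082,950.11

£2,082,950.11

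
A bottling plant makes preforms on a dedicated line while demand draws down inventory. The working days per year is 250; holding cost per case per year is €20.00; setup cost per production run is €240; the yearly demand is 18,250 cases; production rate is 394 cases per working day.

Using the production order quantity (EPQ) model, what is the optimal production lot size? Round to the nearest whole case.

Daily demand d = 18,250/250 = 73.000; p = 394; 1 − d/p = 0.81472
EPQ = √(2DS / (H(1 − d/p)))
    = √(2 × 18,250 × 240 / (20 × 0.81472)) ≈ 733.22

733 cases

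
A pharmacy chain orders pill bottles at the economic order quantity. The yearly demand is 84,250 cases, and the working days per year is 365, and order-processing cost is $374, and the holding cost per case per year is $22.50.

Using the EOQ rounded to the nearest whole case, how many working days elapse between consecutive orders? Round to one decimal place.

2DS/H = 2·84,250·374/22.5 = 2,800,844.44
EOQ = √2,800,844.44 ≈ 1,673.57 → Q = 1,674 cases
T = Q/D × 365 days = 1,674/84,250 × 365 = 7.252 days

7.3 days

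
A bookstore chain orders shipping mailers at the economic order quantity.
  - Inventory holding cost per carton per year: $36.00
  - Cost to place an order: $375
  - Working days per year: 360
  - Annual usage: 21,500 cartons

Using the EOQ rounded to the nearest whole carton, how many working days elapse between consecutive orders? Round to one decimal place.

11.2 days

Optimal lot size Q* = (2 × 21,500 × $375 / $36)^½ ≈ 669.27 → Q = 669 cartons
Days between orders = 360 / (D/Q) = 360 / 32.138 ≈ 11.202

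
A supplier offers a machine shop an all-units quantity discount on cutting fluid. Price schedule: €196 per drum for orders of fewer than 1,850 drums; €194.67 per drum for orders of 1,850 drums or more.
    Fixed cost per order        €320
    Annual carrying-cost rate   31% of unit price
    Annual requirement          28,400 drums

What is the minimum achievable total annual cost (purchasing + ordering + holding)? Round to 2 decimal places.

€5,589,362.05

H₁ = 31%×€196 = €60.7600;  H₂ = 31%×€194.67 = €60.3477
EOQ₁ = √(2×28,400×320/60.7600) = 546.94  (< 1,850, feasible at tier 1)
EOQ₂ = √(2×28,400×320/60.3477) = 548.81  (< 1,850 → use Q = 1,850 at tier-2 price)
TC(tier 1 (EOQ₁), Q≈546.9) = €5,599,632.12
TC(tier 2, Q≈1,850.0) = €5,589,362.05
Minimum at tier 2: €5,589,362.05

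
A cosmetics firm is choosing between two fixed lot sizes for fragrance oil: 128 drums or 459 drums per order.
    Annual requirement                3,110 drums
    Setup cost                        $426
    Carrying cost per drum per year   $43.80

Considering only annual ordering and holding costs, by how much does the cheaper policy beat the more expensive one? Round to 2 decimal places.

For each Q, cost = (D/Q)·S + (Q/2)·H.
TC(128) = (3,110/128)×426 + (128/2)×43.8 = $13,153.67
TC(459) = (3,110/459)×426 + (459/2)×43.8 = $12,938.51
Cheaper: Q = 459.  Difference = $215.16

$215.16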